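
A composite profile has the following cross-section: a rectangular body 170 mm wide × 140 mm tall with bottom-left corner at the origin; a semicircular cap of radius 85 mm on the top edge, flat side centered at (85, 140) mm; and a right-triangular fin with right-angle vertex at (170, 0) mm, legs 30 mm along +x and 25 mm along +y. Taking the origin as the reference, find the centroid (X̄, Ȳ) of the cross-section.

rectangular body: A = 170 × 140 = 23800.00, centroid at (85.00, 70.00).
semicircular top: A = ½π·85² = 11349.00, centroid at (85.00, 176.08).
triangular fin: A = ½·30·25 = 375.00, centroid at (180.00, 8.33).
ΣA = 35524.00 mm², ΣAX̄ = 3055165.29 mm³, ΣAȲ = 3667402.15 mm³.
X̄ = 3055165.29/35524.00 = 86.00 mm; Ȳ = 3667402.15/35524.00 = 103.24 mm.

X̄ = 86.00 mm, Ȳ = 103.24 mm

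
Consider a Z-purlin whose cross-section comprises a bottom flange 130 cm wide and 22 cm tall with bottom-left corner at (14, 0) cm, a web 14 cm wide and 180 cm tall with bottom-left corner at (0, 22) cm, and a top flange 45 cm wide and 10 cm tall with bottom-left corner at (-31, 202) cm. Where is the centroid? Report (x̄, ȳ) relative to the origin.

x̄ = 41.12 cm, ȳ = 69.79 cm

Part | A | x̄ᵢ | ȳᵢ | A·x̄ᵢ | A·ȳᵢ
bottom flange | 2860.00 | 79.00 | 11.00 | 225940.00 | 31460.00
web | 2520.00 | 7.00 | 112.00 | 17640.00 | 282240.00
top flange | 450.00 | -8.50 | 207.00 | -3825.00 | 93150.00
Σ | 5830.00 |  |  | 239755.00 | 406850.00
x̄ = 239755.00 / 5830.00 = 41.12 cm
ȳ = 406850.00 / 5830.00 = 69.79 cm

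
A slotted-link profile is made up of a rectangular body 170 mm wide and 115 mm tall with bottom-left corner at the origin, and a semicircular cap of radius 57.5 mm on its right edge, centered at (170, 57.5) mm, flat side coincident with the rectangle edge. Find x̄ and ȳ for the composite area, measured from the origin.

x̄ = 107.96 mm, ȳ = 57.50 mm

rectangular body: A = 170 × 115 = 19550.00, centroid at (85.00, 57.50).
semicircular end: A = ½π·57.5² = 5193.45, centroid at (194.40, 57.50).
ΣA = 24743.45 mm²
ΣAx̄ = (19550.00)(85.00) + (5193.45)(194.40) = 2671375.29 mm³
ΣAȳ = (19550.00)(57.50) + (5193.45)(57.50) = 1422748.11 mm³
x̄ = 2671375.29 / 24743.45 = 107.96 mm
ȳ = 1422748.11 / 24743.45 = 57.50 mm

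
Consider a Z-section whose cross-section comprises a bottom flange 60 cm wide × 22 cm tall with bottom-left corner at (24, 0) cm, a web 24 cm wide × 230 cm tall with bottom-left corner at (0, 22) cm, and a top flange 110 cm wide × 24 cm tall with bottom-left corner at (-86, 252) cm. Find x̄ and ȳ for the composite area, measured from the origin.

bottom flange: A = 60 × 22 = 1320.00, centroid at (54.00, 11.00).
web: A = 24 × 230 = 5520.00, centroid at (12.00, 137.00).
top flange: A = 110 × 24 = 2640.00, centroid at (-31.00, 264.00).
ΣA = 9480.00 cm²
ΣAx̄ = (1320.00)(54.00) + (5520.00)(12.00) + (2640.00)(-31.00) = 55680.00 cm³
ΣAȳ = (1320.00)(11.00) + (5520.00)(137.00) + (2640.00)(264.00) = 1467720.00 cm³
x̄ = 55680.00 / 9480.00 = 5.87 cm
ȳ = 1467720.00 / 9480.00 = 154.82 cm

x̄ = 5.87 cm, ȳ = 154.82 cm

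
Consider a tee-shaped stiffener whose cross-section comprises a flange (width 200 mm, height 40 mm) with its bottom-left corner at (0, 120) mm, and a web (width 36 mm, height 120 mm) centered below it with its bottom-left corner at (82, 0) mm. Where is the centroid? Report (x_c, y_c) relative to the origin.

web: A = 36 × 120 = 4320.00, centroid at (100.00, 60.00).
flange: A = 200 × 40 = 8000.00, centroid at (100.00, 140.00).
ΣA = 12320.00 mm², ΣAx_c = 1232000.00 mm³, ΣAy_c = 1379200.00 mm³.
x_c = 1232000.00/12320.00 = 100.00 mm; y_c = 1379200.00/12320.00 = 111.95 mm.

x_c = 100.00 mm, y_c = 111.95 mm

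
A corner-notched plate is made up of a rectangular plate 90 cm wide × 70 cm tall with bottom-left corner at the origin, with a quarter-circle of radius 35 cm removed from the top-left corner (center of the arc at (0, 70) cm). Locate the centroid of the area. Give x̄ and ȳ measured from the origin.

plate: A = 90 × 70 = 6300.00, centroid at (45.00, 35.00).
removed quarter-circle: A = −¼π·35² = -962.11, centroid at (14.85, 55.15).
ΣA = 5337.89 cm², ΣAx̄ = 269208.33 cm³, ΣAȳ = 167443.77 cm³.
x̄ = 269208.33/5337.89 = 50.43 cm; ȳ = 167443.77/5337.89 = 31.37 cm.

x̄ = 50.43 cm, ȳ = 31.37 cm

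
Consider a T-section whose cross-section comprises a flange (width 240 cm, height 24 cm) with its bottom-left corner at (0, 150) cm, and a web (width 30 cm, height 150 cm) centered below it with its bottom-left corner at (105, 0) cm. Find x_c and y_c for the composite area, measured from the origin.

Part | A | x̄ᵢ | ȳᵢ | A·x̄ᵢ | A·ȳᵢ
web | 4500.00 | 120.00 | 75.00 | 540000.00 | 337500.00
flange | 5760.00 | 120.00 | 162.00 | 691200.00 | 933120.00
Σ | 10260.00 |  |  | 1231200.00 | 1270620.00
x_c = 1231200.00 / 10260.00 = 120.00 cm
y_c = 1270620.00 / 10260.00 = 123.84 cm

x_c = 120.00 cm, y_c = 123.84 cm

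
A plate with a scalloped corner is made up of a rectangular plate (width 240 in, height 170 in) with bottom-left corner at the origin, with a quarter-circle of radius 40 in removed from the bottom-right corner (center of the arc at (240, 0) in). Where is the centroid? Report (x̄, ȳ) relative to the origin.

plate: A = 240 × 170 = 40800.00, centroid at (120.00, 85.00).
removed quarter-circle: A = −¼π·40² = -1256.64, centroid at (223.02, 16.98).
ΣA = 39543.36 in²
ΣAx̄ = (40800.00)(120.00) + (-1256.64)(223.02) = 4615740.44 in³
ΣAȳ = (40800.00)(85.00) + (-1256.64)(16.98) = 3446666.67 in³
x̄ = 4615740.44 / 39543.36 = 116.73 in
ȳ = 3446666.67 / 39543.36 = 87.16 in

x̄ = 116.73 in, ȳ = 87.16 in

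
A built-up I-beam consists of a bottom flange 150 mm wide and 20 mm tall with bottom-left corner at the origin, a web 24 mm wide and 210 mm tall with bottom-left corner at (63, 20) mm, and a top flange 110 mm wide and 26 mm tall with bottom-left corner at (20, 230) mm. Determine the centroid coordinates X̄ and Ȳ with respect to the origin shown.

X̄ = 75.00 mm, Ȳ = 124.31 mm

bottom flange: A = 150 × 20 = 3000.00, centroid at (75.00, 10.00).
web: A = 24 × 210 = 5040.00, centroid at (75.00, 125.00).
top flange: A = 110 × 26 = 2860.00, centroid at (75.00, 243.00).
ΣA = 10900.00 mm², ΣAX̄ = 817500.00 mm³, ΣAȲ = 1354980.00 mm³.
X̄ = 817500.00/10900.00 = 75.00 mm; Ȳ = 1354980.00/10900.00 = 124.31 mm.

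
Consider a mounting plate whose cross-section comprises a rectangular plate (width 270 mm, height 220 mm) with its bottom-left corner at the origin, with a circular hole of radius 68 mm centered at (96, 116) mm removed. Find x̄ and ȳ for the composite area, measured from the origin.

plate: A = 270 × 220 = 59400.00, centroid at (135.00, 110.00).
hole: A = −π·68² = -14526.72, centroid at (96.00, 116.00).
ΣA = 44873.28 mm²
ΣAx̄ = (59400.00)(135.00) + (-14526.72)(96.00) = 6624434.45 mm³
ΣAȳ = (59400.00)(110.00) + (-14526.72)(116.00) = 4848899.97 mm³
x̄ = 6624434.45 / 44873.28 = 147.63 mm
ȳ = 4848899.97 / 44873.28 = 108.06 mm

x̄ = 147.63 mm, ȳ = 108.06 mm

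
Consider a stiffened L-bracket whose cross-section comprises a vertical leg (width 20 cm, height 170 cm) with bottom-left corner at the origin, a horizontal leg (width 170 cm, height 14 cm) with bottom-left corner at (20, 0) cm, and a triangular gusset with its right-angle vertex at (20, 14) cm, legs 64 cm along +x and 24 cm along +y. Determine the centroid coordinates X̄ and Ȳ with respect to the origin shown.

vertical leg: A = 20 × 170 = 3400.00, centroid at (10.00, 85.00).
horizontal leg: A = 170 × 14 = 2380.00, centroid at (105.00, 7.00).
gusset: A = ½·64·24 = 768.00, centroid at (41.33, 22.00).
ΣA = 6548.00 cm², ΣAX̄ = 315644.00 cm³, ΣAȲ = 322556.00 cm³.
X̄ = 315644.00/6548.00 = 48.20 cm; Ȳ = 322556.00/6548.00 = 49.26 cm.

X̄ = 48.20 cm, Ȳ = 49.26 cm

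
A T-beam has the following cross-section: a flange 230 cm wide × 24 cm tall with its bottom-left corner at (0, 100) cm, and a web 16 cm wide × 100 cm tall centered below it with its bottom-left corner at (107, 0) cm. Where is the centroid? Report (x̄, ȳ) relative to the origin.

x̄ = 115.00 cm, ȳ = 98.07 cm

Part | A | x̄ᵢ | ȳᵢ | A·x̄ᵢ | A·ȳᵢ
web | 1600.00 | 115.00 | 50.00 | 184000.00 | 80000.00
flange | 5520.00 | 115.00 | 112.00 | 634800.00 | 618240.00
Σ | 7120.00 |  |  | 818800.00 | 698240.00
x̄ = 818800.00 / 7120.00 = 115.00 cm
ȳ = 698240.00 / 7120.00 = 98.07 cm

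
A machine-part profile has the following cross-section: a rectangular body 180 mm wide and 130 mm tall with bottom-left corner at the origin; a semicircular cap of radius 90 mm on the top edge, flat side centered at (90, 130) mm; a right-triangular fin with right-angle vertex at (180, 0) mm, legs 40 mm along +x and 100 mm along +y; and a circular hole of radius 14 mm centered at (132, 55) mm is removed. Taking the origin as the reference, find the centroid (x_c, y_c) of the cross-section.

rectangular body: A = 180 × 130 = 23400.00, centroid at (90.00, 65.00).
semicircular top: A = ½π·90² = 12723.45, centroid at (90.00, 168.20).
triangular fin: A = ½·40·100 = 2000.00, centroid at (193.33, 33.33).
hole: A = −π·14² = -615.75, centroid at (132.00, 55.00).
ΣA = 37507.70 mm²
ΣAx_c = (23400.00)(90.00) + (12723.45)(90.00) + (2000.00)(193.33) + (-615.75)(132.00) = 3556497.90 mm³
ΣAy_c = (23400.00)(65.00) + (12723.45)(168.20) + (2000.00)(33.33) + (-615.75)(55.00) = 3693848.83 mm³
x_c = 3556497.90 / 37507.70 = 94.82 mm
y_c = 3693848.83 / 37507.70 = 98.48 mm

x_c = 94.82 mm, y_c = 98.48 mm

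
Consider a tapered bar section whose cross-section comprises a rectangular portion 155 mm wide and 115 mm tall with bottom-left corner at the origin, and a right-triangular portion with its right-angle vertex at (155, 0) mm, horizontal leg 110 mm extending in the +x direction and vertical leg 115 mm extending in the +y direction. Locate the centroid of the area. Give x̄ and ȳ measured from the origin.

rectangular portion: A = 155 × 115 = 17825.00, centroid at (77.50, 57.50).
triangular portion: A = ½·110·115 = 6325.00, centroid at (191.67, 38.33).
ΣA = 24150.00 mm², ΣAx̄ = 2593729.17 mm³, ΣAȳ = 1267395.83 mm³.
x̄ = 2593729.17/24150.00 = 107.40 mm; ȳ = 1267395.83/24150.00 = 52.48 mm.

x̄ = 107.40 mm, ȳ = 52.48 mm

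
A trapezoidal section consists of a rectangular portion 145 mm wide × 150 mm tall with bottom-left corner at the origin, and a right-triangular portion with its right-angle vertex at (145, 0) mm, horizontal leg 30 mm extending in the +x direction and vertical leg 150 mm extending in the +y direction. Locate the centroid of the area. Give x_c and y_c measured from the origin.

rectangular portion: A = 145 × 150 = 21750.00, centroid at (72.50, 75.00).
triangular portion: A = ½·30·150 = 2250.00, centroid at (155.00, 50.00).
ΣA = 24000.00 mm², ΣAx_c = 1925625.00 mm³, ΣAy_c = 1743750.00 mm³.
x_c = 1925625.00/24000.00 = 80.23 mm; y_c = 1743750.00/24000.00 = 72.66 mm.

x_c = 80.23 mm, y_c = 72.66 mm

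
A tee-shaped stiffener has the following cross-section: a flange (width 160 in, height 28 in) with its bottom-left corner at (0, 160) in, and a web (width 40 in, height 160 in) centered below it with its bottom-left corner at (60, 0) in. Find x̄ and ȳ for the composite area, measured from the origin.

web: A = 40 × 160 = 6400.00, centroid at (80.00, 80.00).
flange: A = 160 × 28 = 4480.00, centroid at (80.00, 174.00).
ΣA = 10880.00 in²
ΣAx̄ = (6400.00)(80.00) + (4480.00)(80.00) = 870400.00 in³
ΣAȳ = (6400.00)(80.00) + (4480.00)(174.00) = 1291520.00 in³
x̄ = 870400.00 / 10880.00 = 80.00 in
ȳ = 1291520.00 / 10880.00 = 118.71 in

x̄ = 80.00 in, ȳ = 118.71 in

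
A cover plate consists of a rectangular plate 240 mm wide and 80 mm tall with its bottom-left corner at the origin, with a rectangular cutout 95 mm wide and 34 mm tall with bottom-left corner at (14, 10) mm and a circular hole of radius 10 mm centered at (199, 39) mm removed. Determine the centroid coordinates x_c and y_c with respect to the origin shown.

x_c = 130.48 mm, y_c = 42.70 mm

plate: A = 240 × 80 = 19200.00, centroid at (120.00, 40.00).
hole 1: A = −(95 × 34) = -3230.00, centroid at (61.50, 27.00).
hole 2: A = −π·10² = -314.16, centroid at (199.00, 39.00).
ΣA = 15655.84 mm², ΣAx_c = 2042837.31 mm³, ΣAy_c = 668537.79 mm³.
x_c = 2042837.31/15655.84 = 130.48 mm; y_c = 668537.79/15655.84 = 42.70 mm.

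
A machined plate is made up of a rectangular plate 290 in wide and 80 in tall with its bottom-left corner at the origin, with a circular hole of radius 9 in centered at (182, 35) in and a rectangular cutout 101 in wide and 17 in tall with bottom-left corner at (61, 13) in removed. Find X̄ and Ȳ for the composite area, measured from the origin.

X̄ = 147.27 in, Ȳ = 41.56 in

plate: A = 290 × 80 = 23200.00, centroid at (145.00, 40.00).
hole 1: A = −π·9² = -254.47, centroid at (182.00, 35.00).
hole 2: A = −(101 × 17) = -1717.00, centroid at (111.50, 21.50).
ΣA = 21228.53 in², ΣAX̄ = 3126241.14 in³, ΣAȲ = 882178.08 in³.
X̄ = 3126241.14/21228.53 = 147.27 in; Ȳ = 882178.08/21228.53 = 41.56 in.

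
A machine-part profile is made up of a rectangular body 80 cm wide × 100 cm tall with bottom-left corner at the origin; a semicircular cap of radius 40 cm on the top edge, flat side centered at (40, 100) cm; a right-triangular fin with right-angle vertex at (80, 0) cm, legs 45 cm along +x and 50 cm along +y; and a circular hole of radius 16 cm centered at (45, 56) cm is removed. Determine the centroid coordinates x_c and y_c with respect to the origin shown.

Part | A | x̄ᵢ | ȳᵢ | A·x̄ᵢ | A·ȳᵢ
rectangular body | 8000.00 | 40.00 | 50.00 | 320000.00 | 400000.00
semicircular top | 2513.27 | 40.00 | 116.98 | 100530.96 | 293994.08
triangular fin | 1125.00 | 95.00 | 16.67 | 106875.00 | 18750.00
hole | -804.25 | 45.00 | 56.00 | -36191.15 | -45037.87
Σ | 10834.03 |  |  | 491214.82 | 667706.21
x_c = 491214.82 / 10834.03 = 45.34 cm
y_c = 667706.21 / 10834.03 = 61.63 cm

x_c = 45.34 cm, y_c = 61.63 cm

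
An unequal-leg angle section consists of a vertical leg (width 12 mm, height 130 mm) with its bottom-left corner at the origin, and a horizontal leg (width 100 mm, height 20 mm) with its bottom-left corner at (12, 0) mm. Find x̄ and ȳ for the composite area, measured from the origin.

vertical leg: A = 12 × 130 = 1560.00, centroid at (6.00, 65.00).
horizontal leg: A = 100 × 20 = 2000.00, centroid at (62.00, 10.00).
ΣA = 3560.00 mm²
ΣAx̄ = (1560.00)(6.00) + (2000.00)(62.00) = 133360.00 mm³
ΣAȳ = (1560.00)(65.00) + (2000.00)(10.00) = 121400.00 mm³
x̄ = 133360.00 / 3560.00 = 37.46 mm
ȳ = 121400.00 / 3560.00 = 34.10 mm

x̄ = 37.46 mm, ȳ = 34.10 mm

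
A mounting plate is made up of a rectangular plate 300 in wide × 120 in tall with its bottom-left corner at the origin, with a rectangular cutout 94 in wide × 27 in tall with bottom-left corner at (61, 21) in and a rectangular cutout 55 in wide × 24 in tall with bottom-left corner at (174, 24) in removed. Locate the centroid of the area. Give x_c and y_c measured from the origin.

Part | A | x̄ᵢ | ȳᵢ | A·x̄ᵢ | A·ȳᵢ
plate | 36000.00 | 150.00 | 60.00 | 5400000.00 | 2160000.00
hole 1 | -2538.00 | 108.00 | 34.50 | -274104.00 | -87561.00
hole 2 | -1320.00 | 201.50 | 36.00 | -265980.00 | -47520.00
Σ | 32142.00 |  |  | 4859916.00 | 2024919.00
x_c = 4859916.00 / 32142.00 = 151.20 in
y_c = 2024919.00 / 32142.00 = 63.00 in

x_c = 151.20 in, y_c = 63.00 in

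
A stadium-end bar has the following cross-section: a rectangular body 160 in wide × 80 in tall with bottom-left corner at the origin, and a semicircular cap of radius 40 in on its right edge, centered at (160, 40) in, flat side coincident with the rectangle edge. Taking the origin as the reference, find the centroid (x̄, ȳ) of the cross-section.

x̄ = 95.92 in, ȳ = 40.00 in

Part | A | x̄ᵢ | ȳᵢ | A·x̄ᵢ | A·ȳᵢ
rectangular body | 12800.00 | 80.00 | 40.00 | 1024000.00 | 512000.00
semicircular end | 2513.27 | 176.98 | 40.00 | 444790.53 | 100530.96
Σ | 15313.27 |  |  | 1468790.53 | 612530.96
x̄ = 1468790.53 / 15313.27 = 95.92 in
ȳ = 612530.96 / 15313.27 = 40.00 in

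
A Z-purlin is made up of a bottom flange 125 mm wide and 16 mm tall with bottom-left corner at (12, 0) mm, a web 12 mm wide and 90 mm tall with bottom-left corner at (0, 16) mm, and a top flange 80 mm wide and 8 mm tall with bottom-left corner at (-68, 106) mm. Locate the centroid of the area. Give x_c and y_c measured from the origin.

x_c = 36.98 mm, y_c = 40.94 mm

Part | A | x̄ᵢ | ȳᵢ | A·x̄ᵢ | A·ȳᵢ
bottom flange | 2000.00 | 74.50 | 8.00 | 149000.00 | 16000.00
web | 1080.00 | 6.00 | 61.00 | 6480.00 | 65880.00
top flange | 640.00 | -28.00 | 110.00 | -17920.00 | 70400.00
Σ | 3720.00 |  |  | 137560.00 | 152280.00
x_c = 137560.00 / 3720.00 = 36.98 mm
y_c = 152280.00 / 3720.00 = 40.94 mm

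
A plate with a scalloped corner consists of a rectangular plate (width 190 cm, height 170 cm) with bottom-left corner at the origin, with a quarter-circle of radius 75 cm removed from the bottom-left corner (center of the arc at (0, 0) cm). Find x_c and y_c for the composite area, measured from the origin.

x_c = 105.01 cm, y_c = 93.42 cm

plate: A = 190 × 170 = 32300.00, centroid at (95.00, 85.00).
removed quarter-circle: A = −¼π·75² = -4417.86, centroid at (31.83, 31.83).
ΣA = 27882.14 cm², ΣAx_c = 2927875.00 cm³, ΣAy_c = 2604875.00 cm³.
x_c = 2927875.00/27882.14 = 105.01 cm; y_c = 2604875.00/27882.14 = 93.42 cm.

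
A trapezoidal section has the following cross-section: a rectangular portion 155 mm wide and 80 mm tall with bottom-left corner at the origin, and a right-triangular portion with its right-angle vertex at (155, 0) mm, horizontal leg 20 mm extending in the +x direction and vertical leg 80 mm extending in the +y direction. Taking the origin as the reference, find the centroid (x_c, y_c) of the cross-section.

x_c = 82.60 mm, y_c = 39.19 mm

rectangular portion: A = 155 × 80 = 12400.00, centroid at (77.50, 40.00).
triangular portion: A = ½·20·80 = 800.00, centroid at (161.67, 26.67).
ΣA = 13200.00 mm², ΣAx_c = 1090333.33 mm³, ΣAy_c = 517333.33 mm³.
x_c = 1090333.33/13200.00 = 82.60 mm; y_c = 517333.33/13200.00 = 39.19 mm.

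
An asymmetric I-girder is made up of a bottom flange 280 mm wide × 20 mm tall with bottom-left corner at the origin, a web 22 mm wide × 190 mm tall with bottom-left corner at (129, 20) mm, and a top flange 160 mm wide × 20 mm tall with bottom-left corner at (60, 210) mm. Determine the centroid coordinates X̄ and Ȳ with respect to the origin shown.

bottom flange: A = 280 × 20 = 5600.00, centroid at (140.00, 10.00).
web: A = 22 × 190 = 4180.00, centroid at (140.00, 115.00).
top flange: A = 160 × 20 = 3200.00, centroid at (140.00, 220.00).
ΣA = 12980.00 mm², ΣAX̄ = 1817200.00 mm³, ΣAȲ = 1240700.00 mm³.
X̄ = 1817200.00/12980.00 = 140.00 mm; Ȳ = 1240700.00/12980.00 = 95.59 mm.

X̄ = 140.00 mm, Ȳ = 95.59 mm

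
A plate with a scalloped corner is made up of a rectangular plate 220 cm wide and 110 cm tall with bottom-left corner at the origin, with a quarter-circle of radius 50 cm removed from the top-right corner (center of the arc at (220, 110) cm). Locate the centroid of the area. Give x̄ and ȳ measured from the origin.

x̄ = 102.16 cm, ȳ = 52.02 cm

plate: A = 220 × 110 = 24200.00, centroid at (110.00, 55.00).
removed quarter-circle: A = −¼π·50² = -1963.50, centroid at (198.78, 88.78).
ΣA = 22236.50 cm², ΣAx̄ = 2271697.68 cm³, ΣAȳ = 1156682.17 cm³.
x̄ = 2271697.68/22236.50 = 102.16 cm; ȳ = 1156682.17/22236.50 = 52.02 cm.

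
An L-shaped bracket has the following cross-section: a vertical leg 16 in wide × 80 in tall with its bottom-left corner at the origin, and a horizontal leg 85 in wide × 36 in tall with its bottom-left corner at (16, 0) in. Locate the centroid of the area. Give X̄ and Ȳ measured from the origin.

vertical leg: A = 16 × 80 = 1280.00, centroid at (8.00, 40.00).
horizontal leg: A = 85 × 36 = 3060.00, centroid at (58.50, 18.00).
ΣA = 4340.00 in²
ΣAX̄ = (1280.00)(8.00) + (3060.00)(58.50) = 189250.00 in³
ΣAȲ = (1280.00)(40.00) + (3060.00)(18.00) = 106280.00 in³
X̄ = 189250.00 / 4340.00 = 43.61 in
Ȳ = 106280.00 / 4340.00 = 24.49 in

X̄ = 43.61 in, Ȳ = 24.49 in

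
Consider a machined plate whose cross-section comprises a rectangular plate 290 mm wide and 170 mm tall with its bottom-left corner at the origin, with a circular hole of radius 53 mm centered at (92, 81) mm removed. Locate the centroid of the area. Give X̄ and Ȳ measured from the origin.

X̄ = 156.56 mm, Ȳ = 85.87 mm

plate: A = 290 × 170 = 49300.00, centroid at (145.00, 85.00).
hole: A = −π·53² = -8824.73, centroid at (92.00, 81.00).
ΣA = 40475.27 mm², ΣAX̄ = 6336624.49 mm³, ΣAȲ = 3475696.57 mm³.
X̄ = 6336624.49/40475.27 = 156.56 mm; Ȳ = 3475696.57/40475.27 = 85.87 mm.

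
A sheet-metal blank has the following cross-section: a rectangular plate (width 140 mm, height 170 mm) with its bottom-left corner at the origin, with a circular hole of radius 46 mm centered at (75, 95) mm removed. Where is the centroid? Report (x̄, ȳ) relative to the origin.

x̄ = 68.06 mm, ȳ = 81.12 mm

Part | A | x̄ᵢ | ȳᵢ | A·x̄ᵢ | A·ȳᵢ
plate | 23800.00 | 70.00 | 85.00 | 1666000.00 | 2023000.00
hole | -6647.61 | 75.00 | 95.00 | -498570.75 | -631522.96
Σ | 17152.39 |  |  | 1167429.25 | 1391477.04
x̄ = 1167429.25 / 17152.39 = 68.06 mm
ȳ = 1391477.04 / 17152.39 = 81.12 mm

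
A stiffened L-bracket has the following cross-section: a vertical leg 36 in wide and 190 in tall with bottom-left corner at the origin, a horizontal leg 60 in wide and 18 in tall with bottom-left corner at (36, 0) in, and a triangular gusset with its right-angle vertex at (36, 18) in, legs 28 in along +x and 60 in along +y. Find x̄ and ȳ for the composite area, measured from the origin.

Part | A | x̄ᵢ | ȳᵢ | A·x̄ᵢ | A·ȳᵢ
vertical leg | 6840.00 | 18.00 | 95.00 | 123120.00 | 649800.00
horizontal leg | 1080.00 | 66.00 | 9.00 | 71280.00 | 9720.00
gusset | 840.00 | 45.33 | 38.00 | 38080.00 | 31920.00
Σ | 8760.00 |  |  | 232480.00 | 691440.00
x̄ = 232480.00 / 8760.00 = 26.54 in
ȳ = 691440.00 / 8760.00 = 78.93 in

x̄ = 26.54 in, ȳ = 78.93 in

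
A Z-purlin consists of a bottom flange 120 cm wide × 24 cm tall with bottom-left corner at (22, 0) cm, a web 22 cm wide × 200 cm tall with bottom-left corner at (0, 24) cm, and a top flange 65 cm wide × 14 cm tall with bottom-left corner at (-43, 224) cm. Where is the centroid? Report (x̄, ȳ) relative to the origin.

x̄ = 33.58 cm, ȳ = 96.50 cm

bottom flange: A = 120 × 24 = 2880.00, centroid at (82.00, 12.00).
web: A = 22 × 200 = 4400.00, centroid at (11.00, 124.00).
top flange: A = 65 × 14 = 910.00, centroid at (-10.50, 231.00).
ΣA = 8190.00 cm², ΣAx̄ = 275005.00 cm³, ΣAȳ = 790370.00 cm³.
x̄ = 275005.00/8190.00 = 33.58 cm; ȳ = 790370.00/8190.00 = 96.50 cm.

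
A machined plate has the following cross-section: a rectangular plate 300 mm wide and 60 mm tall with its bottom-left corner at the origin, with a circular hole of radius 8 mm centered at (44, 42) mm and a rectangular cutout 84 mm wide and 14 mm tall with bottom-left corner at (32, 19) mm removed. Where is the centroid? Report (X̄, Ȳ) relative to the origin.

plate: A = 300 × 60 = 18000.00, centroid at (150.00, 30.00).
hole 1: A = −π·8² = -201.06, centroid at (44.00, 42.00).
hole 2: A = −(84 × 14) = -1176.00, centroid at (74.00, 26.00).
ΣA = 16622.94 mm²
ΣAX̄ = (18000.00)(150.00) + (-201.06)(44.00) + (-1176.00)(74.00) = 2604129.28 mm³
ΣAȲ = (18000.00)(30.00) + (-201.06)(42.00) + (-1176.00)(26.00) = 500979.40 mm³
X̄ = 2604129.28 / 16622.94 = 156.66 mm
Ȳ = 500979.40 / 16622.94 = 30.14 mm

X̄ = 156.66 mm, Ȳ = 30.14 mm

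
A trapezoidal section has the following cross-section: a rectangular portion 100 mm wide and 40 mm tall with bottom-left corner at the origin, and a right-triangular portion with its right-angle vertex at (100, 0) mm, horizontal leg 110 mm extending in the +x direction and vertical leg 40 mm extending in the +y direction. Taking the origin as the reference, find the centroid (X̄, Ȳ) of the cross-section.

X̄ = 80.75 mm, Ȳ = 17.63 mm

Part | A | x̄ᵢ | ȳᵢ | A·x̄ᵢ | A·ȳᵢ
rectangular portion | 4000.00 | 50.00 | 20.00 | 200000.00 | 80000.00
triangular portion | 2200.00 | 136.67 | 13.33 | 300666.67 | 29333.33
Σ | 6200.00 |  |  | 500666.67 | 109333.33
X̄ = 500666.67 / 6200.00 = 80.75 mm
Ȳ = 109333.33 / 6200.00 = 17.63 mm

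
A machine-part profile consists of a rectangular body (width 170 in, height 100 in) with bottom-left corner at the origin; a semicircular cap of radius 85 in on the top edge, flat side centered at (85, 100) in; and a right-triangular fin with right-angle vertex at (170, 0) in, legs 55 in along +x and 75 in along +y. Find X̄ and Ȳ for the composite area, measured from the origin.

rectangular body: A = 170 × 100 = 17000.00, centroid at (85.00, 50.00).
semicircular top: A = ½π·85² = 11349.00, centroid at (85.00, 136.08).
triangular fin: A = ½·55·75 = 2062.50, centroid at (188.33, 25.00).
ΣA = 30411.50 in², ΣAX̄ = 2798102.79 in³, ΣAȲ = 2445879.51 in³.
X̄ = 2798102.79/30411.50 = 92.01 in; Ȳ = 2445879.51/30411.50 = 80.43 in.

X̄ = 92.01 in, Ȳ = 80.43 in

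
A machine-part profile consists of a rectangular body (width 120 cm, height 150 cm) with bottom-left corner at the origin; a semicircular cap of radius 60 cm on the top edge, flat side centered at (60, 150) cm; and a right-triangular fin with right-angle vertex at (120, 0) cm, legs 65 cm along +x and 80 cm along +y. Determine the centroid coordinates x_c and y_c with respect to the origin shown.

rectangular body: A = 120 × 150 = 18000.00, centroid at (60.00, 75.00).
semicircular top: A = ½π·60² = 5654.87, centroid at (60.00, 175.46).
triangular fin: A = ½·65·80 = 2600.00, centroid at (141.67, 26.67).
ΣA = 26254.87 cm²
ΣAx_c = (18000.00)(60.00) + (5654.87)(60.00) + (2600.00)(141.67) = 1787625.34 cm³
ΣAy_c = (18000.00)(75.00) + (5654.87)(175.46) + (2600.00)(26.67) = 2411563.35 cm³
x_c = 1787625.34 / 26254.87 = 68.09 cm
y_c = 2411563.35 / 26254.87 = 91.85 cm

x_c = 68.09 cm, y_c = 91.85 cm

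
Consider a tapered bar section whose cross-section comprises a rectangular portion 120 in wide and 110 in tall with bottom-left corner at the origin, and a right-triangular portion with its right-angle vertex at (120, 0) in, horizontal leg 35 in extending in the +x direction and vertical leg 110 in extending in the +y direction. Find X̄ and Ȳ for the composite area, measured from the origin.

Part | A | x̄ᵢ | ȳᵢ | A·x̄ᵢ | A·ȳᵢ
rectangular portion | 13200.00 | 60.00 | 55.00 | 792000.00 | 726000.00
triangular portion | 1925.00 | 131.67 | 36.67 | 253458.33 | 70583.33
Σ | 15125.00 |  |  | 1045458.33 | 796583.33
X̄ = 1045458.33 / 15125.00 = 69.12 in
Ȳ = 796583.33 / 15125.00 = 52.67 in

X̄ = 69.12 in, Ȳ = 52.67 in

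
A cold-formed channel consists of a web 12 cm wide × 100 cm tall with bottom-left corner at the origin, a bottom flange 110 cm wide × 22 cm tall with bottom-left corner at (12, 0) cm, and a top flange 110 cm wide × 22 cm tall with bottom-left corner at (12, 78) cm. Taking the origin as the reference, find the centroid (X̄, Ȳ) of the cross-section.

X̄ = 54.88 cm, Ȳ = 50.00 cm

web: A = 12 × 100 = 1200.00, centroid at (6.00, 50.00).
bottom flange: A = 110 × 22 = 2420.00, centroid at (67.00, 11.00).
top flange: A = 110 × 22 = 2420.00, centroid at (67.00, 89.00).
ΣA = 6040.00 cm²
ΣAX̄ = (1200.00)(6.00) + (2420.00)(67.00) + (2420.00)(67.00) = 331480.00 cm³
ΣAȲ = (1200.00)(50.00) + (2420.00)(11.00) + (2420.00)(89.00) = 302000.00 cm³
X̄ = 331480.00 / 6040.00 = 54.88 cm
Ȳ = 302000.00 / 6040.00 = 50.00 cm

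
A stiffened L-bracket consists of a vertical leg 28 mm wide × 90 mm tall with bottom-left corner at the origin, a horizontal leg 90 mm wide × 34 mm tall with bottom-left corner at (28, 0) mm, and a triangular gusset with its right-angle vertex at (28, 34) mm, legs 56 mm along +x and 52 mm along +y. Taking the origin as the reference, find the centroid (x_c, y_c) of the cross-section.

Part | A | x̄ᵢ | ȳᵢ | A·x̄ᵢ | A·ȳᵢ
vertical leg | 2520.00 | 14.00 | 45.00 | 35280.00 | 113400.00
horizontal leg | 3060.00 | 73.00 | 17.00 | 223380.00 | 52020.00
gusset | 1456.00 | 46.67 | 51.33 | 67946.67 | 74741.33
Σ | 7036.00 |  |  | 326606.67 | 240161.33
x_c = 326606.67 / 7036.00 = 46.42 mm
y_c = 240161.33 / 7036.00 = 34.13 mm

x_c = 46.42 mm, y_c = 34.13 mm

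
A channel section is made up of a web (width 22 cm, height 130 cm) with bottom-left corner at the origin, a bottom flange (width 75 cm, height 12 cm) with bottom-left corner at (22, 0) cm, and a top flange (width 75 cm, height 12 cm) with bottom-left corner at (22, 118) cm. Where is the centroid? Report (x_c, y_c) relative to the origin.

x_c = 29.73 cm, y_c = 65.00 cm

web: A = 22 × 130 = 2860.00, centroid at (11.00, 65.00).
bottom flange: A = 75 × 12 = 900.00, centroid at (59.50, 6.00).
top flange: A = 75 × 12 = 900.00, centroid at (59.50, 124.00).
ΣA = 4660.00 cm²
ΣAx_c = (2860.00)(11.00) + (900.00)(59.50) + (900.00)(59.50) = 138560.00 cm³
ΣAy_c = (2860.00)(65.00) + (900.00)(6.00) + (900.00)(124.00) = 302900.00 cm³
x_c = 138560.00 / 4660.00 = 29.73 cm
y_c = 302900.00 / 4660.00 = 65.00 cm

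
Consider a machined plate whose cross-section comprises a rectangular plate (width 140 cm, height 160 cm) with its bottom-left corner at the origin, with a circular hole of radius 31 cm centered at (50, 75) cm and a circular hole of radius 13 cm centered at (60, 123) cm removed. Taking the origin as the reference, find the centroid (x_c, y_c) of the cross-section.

plate: A = 140 × 160 = 22400.00, centroid at (70.00, 80.00).
hole 1: A = −π·31² = -3019.07, centroid at (50.00, 75.00).
hole 2: A = −π·13² = -530.93, centroid at (60.00, 123.00).
ΣA = 18850.00 cm²
ΣAx_c = (22400.00)(70.00) + (-3019.07)(50.00) + (-530.93)(60.00) = 1385190.72 cm³
ΣAy_c = (22400.00)(80.00) + (-3019.07)(75.00) + (-530.93)(123.00) = 1500265.42 cm³
x_c = 1385190.72 / 18850.00 = 73.48 cm
y_c = 1500265.42 / 18850.00 = 79.59 cm

x_c = 73.48 cm, y_c = 79.59 cm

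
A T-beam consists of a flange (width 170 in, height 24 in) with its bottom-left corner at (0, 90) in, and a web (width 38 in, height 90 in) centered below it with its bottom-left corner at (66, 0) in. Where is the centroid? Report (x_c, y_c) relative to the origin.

x_c = 85.00 in, y_c = 76.01 in

web: A = 38 × 90 = 3420.00, centroid at (85.00, 45.00).
flange: A = 170 × 24 = 4080.00, centroid at (85.00, 102.00).
ΣA = 7500.00 in², ΣAx_c = 637500.00 in³, ΣAy_c = 570060.00 in³.
x_c = 637500.00/7500.00 = 85.00 in; y_c = 570060.00/7500.00 = 76.01 in.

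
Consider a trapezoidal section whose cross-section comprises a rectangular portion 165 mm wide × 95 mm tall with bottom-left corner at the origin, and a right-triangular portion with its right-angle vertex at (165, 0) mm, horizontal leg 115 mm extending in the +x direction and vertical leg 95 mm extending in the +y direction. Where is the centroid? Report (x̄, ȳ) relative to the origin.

x̄ = 113.73 mm, ȳ = 43.41 mm

rectangular portion: A = 165 × 95 = 15675.00, centroid at (82.50, 47.50).
triangular portion: A = ½·115·95 = 5462.50, centroid at (203.33, 31.67).
ΣA = 21137.50 mm², ΣAx̄ = 2403895.83 mm³, ΣAȳ = 917541.67 mm³.
x̄ = 2403895.83/21137.50 = 113.73 mm; ȳ = 917541.67/21137.50 = 43.41 mm.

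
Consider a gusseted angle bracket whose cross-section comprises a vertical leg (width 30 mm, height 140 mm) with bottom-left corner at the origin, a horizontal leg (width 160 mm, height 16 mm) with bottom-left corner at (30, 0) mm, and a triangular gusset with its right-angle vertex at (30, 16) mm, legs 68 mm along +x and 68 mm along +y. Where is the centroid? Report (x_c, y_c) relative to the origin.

x_c = 51.41 mm, y_c = 44.52 mm

vertical leg: A = 30 × 140 = 4200.00, centroid at (15.00, 70.00).
horizontal leg: A = 160 × 16 = 2560.00, centroid at (110.00, 8.00).
gusset: A = ½·68·68 = 2312.00, centroid at (52.67, 38.67).
ΣA = 9072.00 mm²
ΣAx_c = (4200.00)(15.00) + (2560.00)(110.00) + (2312.00)(52.67) = 466365.33 mm³
ΣAy_c = (4200.00)(70.00) + (2560.00)(8.00) + (2312.00)(38.67) = 403877.33 mm³
x_c = 466365.33 / 9072.00 = 51.41 mm
y_c = 403877.33 / 9072.00 = 44.52 mm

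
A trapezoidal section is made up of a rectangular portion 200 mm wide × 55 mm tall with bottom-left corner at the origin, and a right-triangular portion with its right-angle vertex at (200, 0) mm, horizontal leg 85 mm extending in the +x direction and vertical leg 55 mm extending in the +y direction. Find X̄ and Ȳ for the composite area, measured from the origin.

rectangular portion: A = 200 × 55 = 11000.00, centroid at (100.00, 27.50).
triangular portion: A = ½·85·55 = 2337.50, centroid at (228.33, 18.33).
ΣA = 13337.50 mm², ΣAX̄ = 1633729.17 mm³, ΣAȲ = 345354.17 mm³.
X̄ = 1633729.17/13337.50 = 122.49 mm; Ȳ = 345354.17/13337.50 = 25.89 mm.

X̄ = 122.49 mm, Ȳ = 25.89 mm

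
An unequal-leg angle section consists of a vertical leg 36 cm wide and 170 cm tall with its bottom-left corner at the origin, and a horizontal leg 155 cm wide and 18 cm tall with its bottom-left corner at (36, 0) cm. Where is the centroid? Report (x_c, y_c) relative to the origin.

Part | A | x̄ᵢ | ȳᵢ | A·x̄ᵢ | A·ȳᵢ
vertical leg | 6120.00 | 18.00 | 85.00 | 110160.00 | 520200.00
horizontal leg | 2790.00 | 113.50 | 9.00 | 316665.00 | 25110.00
Σ | 8910.00 |  |  | 426825.00 | 545310.00
x_c = 426825.00 / 8910.00 = 47.90 cm
y_c = 545310.00 / 8910.00 = 61.20 cm

x_c = 47.90 cm, y_c = 61.20 cm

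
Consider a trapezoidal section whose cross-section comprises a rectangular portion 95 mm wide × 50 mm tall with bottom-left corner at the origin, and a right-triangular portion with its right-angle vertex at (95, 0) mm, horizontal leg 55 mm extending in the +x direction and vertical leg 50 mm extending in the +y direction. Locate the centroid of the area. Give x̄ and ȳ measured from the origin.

Part | A | x̄ᵢ | ȳᵢ | A·x̄ᵢ | A·ȳᵢ
rectangular portion | 4750.00 | 47.50 | 25.00 | 225625.00 | 118750.00
triangular portion | 1375.00 | 113.33 | 16.67 | 155833.33 | 22916.67
Σ | 6125.00 |  |  | 381458.33 | 141666.67
x̄ = 381458.33 / 6125.00 = 62.28 mm
ȳ = 141666.67 / 6125.00 = 23.13 mm

x̄ = 62.28 mm, ȳ = 23.13 mm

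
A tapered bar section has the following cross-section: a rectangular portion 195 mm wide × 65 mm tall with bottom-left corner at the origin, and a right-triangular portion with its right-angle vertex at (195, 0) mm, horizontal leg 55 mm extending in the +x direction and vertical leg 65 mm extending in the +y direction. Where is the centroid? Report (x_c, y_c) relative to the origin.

rectangular portion: A = 195 × 65 = 12675.00, centroid at (97.50, 32.50).
triangular portion: A = ½·55·65 = 1787.50, centroid at (213.33, 21.67).
ΣA = 14462.50 mm², ΣAx_c = 1617145.83 mm³, ΣAy_c = 450666.67 mm³.
x_c = 1617145.83/14462.50 = 111.82 mm; y_c = 450666.67/14462.50 = 31.16 mm.

x_c = 111.82 mm, y_c = 31.16 mm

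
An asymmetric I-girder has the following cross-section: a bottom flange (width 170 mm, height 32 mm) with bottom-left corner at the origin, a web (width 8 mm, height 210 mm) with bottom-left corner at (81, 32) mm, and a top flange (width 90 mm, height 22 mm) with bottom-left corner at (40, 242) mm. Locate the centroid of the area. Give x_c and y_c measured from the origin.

bottom flange: A = 170 × 32 = 5440.00, centroid at (85.00, 16.00).
web: A = 8 × 210 = 1680.00, centroid at (85.00, 137.00).
top flange: A = 90 × 22 = 1980.00, centroid at (85.00, 253.00).
ΣA = 9100.00 mm²
ΣAx_c = (5440.00)(85.00) + (1680.00)(85.00) + (1980.00)(85.00) = 773500.00 mm³
ΣAy_c = (5440.00)(16.00) + (1680.00)(137.00) + (1980.00)(253.00) = 818140.00 mm³
x_c = 773500.00 / 9100.00 = 85.00 mm
y_c = 818140.00 / 9100.00 = 89.91 mm

x_c = 85.00 mm, y_c = 89.91 mm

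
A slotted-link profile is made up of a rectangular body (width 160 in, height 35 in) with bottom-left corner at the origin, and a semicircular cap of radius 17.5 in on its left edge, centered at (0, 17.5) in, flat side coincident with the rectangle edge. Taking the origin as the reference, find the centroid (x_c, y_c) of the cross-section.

x_c = 73.08 in, y_c = 17.50 in

rectangular body: A = 160 × 35 = 5600.00, centroid at (80.00, 17.50).
semicircular end: A = ½π·17.5² = 481.06, centroid at (-7.43, 17.50).
ΣA = 6081.06 in²
ΣAx_c = (5600.00)(80.00) + (481.06)(-7.43) = 444427.08 in³
ΣAy_c = (5600.00)(17.50) + (481.06)(17.50) = 106418.49 in³
x_c = 444427.08 / 6081.06 = 73.08 in
y_c = 106418.49 / 6081.06 = 17.50 in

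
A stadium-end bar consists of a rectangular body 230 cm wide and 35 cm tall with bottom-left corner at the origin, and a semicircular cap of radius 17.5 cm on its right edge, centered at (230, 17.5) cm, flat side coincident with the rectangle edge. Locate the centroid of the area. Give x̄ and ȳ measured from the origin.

rectangular body: A = 230 × 35 = 8050.00, centroid at (115.00, 17.50).
semicircular end: A = ½π·17.5² = 481.06, centroid at (237.43, 17.50).
ΣA = 8531.06 cm², ΣAx̄ = 1039965.88 cm³, ΣAȳ = 149293.49 cm³.
x̄ = 1039965.88/8531.06 = 121.90 cm; ȳ = 149293.49/8531.06 = 17.50 cm.

x̄ = 121.90 cm, ȳ = 17.50 cm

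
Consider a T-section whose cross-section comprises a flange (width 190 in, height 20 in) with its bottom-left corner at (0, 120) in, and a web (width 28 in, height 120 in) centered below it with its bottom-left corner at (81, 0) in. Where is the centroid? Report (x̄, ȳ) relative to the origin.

x̄ = 95.00 in, ȳ = 97.15 in

web: A = 28 × 120 = 3360.00, centroid at (95.00, 60.00).
flange: A = 190 × 20 = 3800.00, centroid at (95.00, 130.00).
ΣA = 7160.00 in²
ΣAx̄ = (3360.00)(95.00) + (3800.00)(95.00) = 680200.00 in³
ΣAȳ = (3360.00)(60.00) + (3800.00)(130.00) = 695600.00 in³
x̄ = 680200.00 / 7160.00 = 95.00 in
ȳ = 695600.00 / 7160.00 = 97.15 in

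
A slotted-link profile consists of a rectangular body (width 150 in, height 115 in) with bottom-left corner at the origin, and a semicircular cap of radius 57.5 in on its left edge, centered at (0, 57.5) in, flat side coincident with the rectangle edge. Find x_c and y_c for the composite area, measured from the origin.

rectangular body: A = 150 × 115 = 17250.00, centroid at (75.00, 57.50).
semicircular end: A = ½π·57.5² = 5193.45, centroid at (-24.40, 57.50).
ΣA = 22443.45 in²
ΣAx_c = (17250.00)(75.00) + (5193.45)(-24.40) = 1167010.42 in³
ΣAy_c = (17250.00)(57.50) + (5193.45)(57.50) = 1290498.11 in³
x_c = 1167010.42 / 22443.45 = 52.00 in
y_c = 1290498.11 / 22443.45 = 57.50 in

x_c = 52.00 in, y_c = 57.50 in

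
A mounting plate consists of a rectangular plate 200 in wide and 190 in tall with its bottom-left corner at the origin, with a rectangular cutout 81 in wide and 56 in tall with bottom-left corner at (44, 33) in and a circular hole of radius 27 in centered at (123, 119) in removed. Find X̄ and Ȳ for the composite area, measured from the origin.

plate: A = 200 × 190 = 38000.00, centroid at (100.00, 95.00).
hole 1: A = −(81 × 56) = -4536.00, centroid at (84.50, 61.00).
hole 2: A = −π·27² = -2290.22, centroid at (123.00, 119.00).
ΣA = 31173.78 in²
ΣAX̄ = (38000.00)(100.00) + (-4536.00)(84.50) + (-2290.22)(123.00) = 3135010.81 in³
ΣAȲ = (38000.00)(95.00) + (-4536.00)(61.00) + (-2290.22)(119.00) = 3060767.70 in³
X̄ = 3135010.81 / 31173.78 = 100.57 in
Ȳ = 3060767.70 / 31173.78 = 98.18 in

X̄ = 100.57 in, Ȳ = 98.18 in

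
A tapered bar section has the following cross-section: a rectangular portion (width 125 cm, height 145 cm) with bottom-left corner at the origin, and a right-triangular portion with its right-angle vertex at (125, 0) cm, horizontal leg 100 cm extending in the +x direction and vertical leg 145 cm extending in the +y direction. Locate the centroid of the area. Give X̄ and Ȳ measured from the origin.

rectangular portion: A = 125 × 145 = 18125.00, centroid at (62.50, 72.50).
triangular portion: A = ½·100·145 = 7250.00, centroid at (158.33, 48.33).
ΣA = 25375.00 cm²
ΣAX̄ = (18125.00)(62.50) + (7250.00)(158.33) = 2280729.17 cm³
ΣAȲ = (18125.00)(72.50) + (7250.00)(48.33) = 1664479.17 cm³
X̄ = 2280729.17 / 25375.00 = 89.88 cm
Ȳ = 1664479.17 / 25375.00 = 65.60 cm

X̄ = 89.88 cm, Ȳ = 65.60 cm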